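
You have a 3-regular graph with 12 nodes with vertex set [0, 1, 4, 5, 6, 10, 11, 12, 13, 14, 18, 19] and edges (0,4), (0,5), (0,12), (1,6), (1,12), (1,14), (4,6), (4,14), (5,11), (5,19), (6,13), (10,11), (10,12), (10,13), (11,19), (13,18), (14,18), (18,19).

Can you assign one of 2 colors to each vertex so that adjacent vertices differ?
No, G is not 2-colorable

The clique on vertices [5, 11, 19] has size 3 > 2, so it alone needs 3 colors.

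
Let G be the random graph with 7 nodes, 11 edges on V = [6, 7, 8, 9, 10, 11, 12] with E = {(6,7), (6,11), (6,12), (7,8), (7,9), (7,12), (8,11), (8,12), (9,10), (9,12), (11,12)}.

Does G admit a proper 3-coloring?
Yes, G is 3-colorable

A valid 3-coloring: color 1: [10, 12]; color 2: [7, 11]; color 3: [6, 8, 9].
(χ(G) = 3 ≤ 3.)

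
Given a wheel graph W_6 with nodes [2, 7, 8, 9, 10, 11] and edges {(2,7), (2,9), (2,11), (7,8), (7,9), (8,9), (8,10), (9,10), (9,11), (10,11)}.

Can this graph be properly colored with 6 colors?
A valid 6-coloring: color 1: [9]; color 2: [2, 10]; color 3: [8, 11]; color 4: [7].
(χ(G) = 4 ≤ 6.)

Yes, G is 6-colorable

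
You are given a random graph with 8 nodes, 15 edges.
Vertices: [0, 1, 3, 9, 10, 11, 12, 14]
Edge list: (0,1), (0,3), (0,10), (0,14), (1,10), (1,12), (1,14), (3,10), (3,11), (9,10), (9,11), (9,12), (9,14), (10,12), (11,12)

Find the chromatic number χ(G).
χ(G) = 3

Clique number ω(G) = 3 (lower bound: χ ≥ ω).
The clique on [0, 1, 10] has size 3, forcing χ ≥ 3, and the coloring below uses 3 colors, so χ(G) = 3.
A valid 3-coloring: color 1: [10, 11, 14]; color 2: [0, 12]; color 3: [1, 3, 9].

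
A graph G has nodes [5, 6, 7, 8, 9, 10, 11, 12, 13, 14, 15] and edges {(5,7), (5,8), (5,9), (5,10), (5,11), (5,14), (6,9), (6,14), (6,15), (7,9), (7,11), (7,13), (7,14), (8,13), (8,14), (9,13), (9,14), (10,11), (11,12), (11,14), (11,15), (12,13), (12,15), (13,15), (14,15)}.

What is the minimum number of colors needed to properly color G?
Clique number ω(G) = 4 (lower bound: χ ≥ ω).
The clique on [5, 7, 9, 14] has size 4, forcing χ ≥ 4, and the coloring below uses 4 colors, so χ(G) = 4.
A valid 4-coloring: color 1: [10, 13, 14]; color 2: [8, 9, 11]; color 3: [5, 15]; color 4: [6, 7, 12].

χ(G) = 4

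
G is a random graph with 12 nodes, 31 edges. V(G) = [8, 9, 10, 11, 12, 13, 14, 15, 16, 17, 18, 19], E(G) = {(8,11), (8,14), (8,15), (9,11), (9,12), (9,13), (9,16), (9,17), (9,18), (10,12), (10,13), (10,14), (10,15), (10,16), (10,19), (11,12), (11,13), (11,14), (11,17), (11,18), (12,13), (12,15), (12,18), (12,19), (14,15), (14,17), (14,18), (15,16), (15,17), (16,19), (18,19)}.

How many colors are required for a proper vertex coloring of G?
χ(G) = 4

Clique number ω(G) = 4 (lower bound: χ ≥ ω).
The clique on [9, 11, 12, 18] has size 4, forcing χ ≥ 4, and the coloring below uses 4 colors, so χ(G) = 4.
A valid 4-coloring: color 1: [10, 11]; color 2: [12, 14, 16]; color 3: [9, 15, 19]; color 4: [8, 13, 17, 18].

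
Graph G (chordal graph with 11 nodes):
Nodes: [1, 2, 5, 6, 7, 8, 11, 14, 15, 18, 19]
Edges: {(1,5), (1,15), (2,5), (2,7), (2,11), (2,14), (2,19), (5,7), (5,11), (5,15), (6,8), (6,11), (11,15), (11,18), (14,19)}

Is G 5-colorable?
A valid 5-coloring: color 1: [5, 6, 14, 18]; color 2: [1, 7, 8, 11, 19]; color 3: [2, 15].
(χ(G) = 3 ≤ 5.)

Yes, G is 5-colorable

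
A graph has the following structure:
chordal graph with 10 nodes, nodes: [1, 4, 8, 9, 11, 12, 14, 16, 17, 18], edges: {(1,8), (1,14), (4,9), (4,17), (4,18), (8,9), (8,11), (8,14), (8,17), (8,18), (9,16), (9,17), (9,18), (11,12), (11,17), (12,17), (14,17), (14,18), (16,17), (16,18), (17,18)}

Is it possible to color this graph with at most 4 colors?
Yes, G is 4-colorable

A valid 4-coloring: color 1: [1, 17]; color 2: [4, 8, 12, 16]; color 3: [11, 18]; color 4: [9, 14].
(χ(G) = 4 ≤ 4.)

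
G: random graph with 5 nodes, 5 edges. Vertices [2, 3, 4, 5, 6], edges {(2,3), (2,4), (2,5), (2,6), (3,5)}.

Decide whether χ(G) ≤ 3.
Yes, G is 3-colorable

A valid 3-coloring: color 1: [2]; color 2: [4, 5, 6]; color 3: [3].
(χ(G) = 3 ≤ 3.)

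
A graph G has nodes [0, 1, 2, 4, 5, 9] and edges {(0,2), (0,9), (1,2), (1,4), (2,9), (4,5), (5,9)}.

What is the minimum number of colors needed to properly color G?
χ(G) = 3

Clique number ω(G) = 3 (lower bound: χ ≥ ω).
The clique on [0, 2, 9] has size 3, forcing χ ≥ 3, and the coloring below uses 3 colors, so χ(G) = 3.
A valid 3-coloring: color 1: [4, 9]; color 2: [2, 5]; color 3: [0, 1].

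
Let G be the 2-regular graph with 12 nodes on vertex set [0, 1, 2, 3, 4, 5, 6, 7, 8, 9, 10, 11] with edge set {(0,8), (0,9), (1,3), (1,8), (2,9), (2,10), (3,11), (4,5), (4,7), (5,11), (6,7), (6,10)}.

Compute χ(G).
Clique number ω(G) = 2 (lower bound: χ ≥ ω).
The graph is bipartite (no odd cycle), so 2 colors suffice: χ(G) = 2.
A valid 2-coloring: color 1: [3, 5, 7, 8, 9, 10]; color 2: [0, 1, 2, 4, 6, 11].

χ(G) = 2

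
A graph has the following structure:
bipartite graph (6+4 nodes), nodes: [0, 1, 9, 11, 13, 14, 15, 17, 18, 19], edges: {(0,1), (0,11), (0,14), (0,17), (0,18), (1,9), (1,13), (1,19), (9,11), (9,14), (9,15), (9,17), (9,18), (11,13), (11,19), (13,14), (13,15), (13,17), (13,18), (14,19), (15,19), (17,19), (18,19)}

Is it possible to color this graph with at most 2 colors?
A valid 2-coloring: color 1: [0, 9, 13, 19]; color 2: [1, 11, 14, 15, 17, 18].
(χ(G) = 2 ≤ 2.)

Yes, G is 2-colorable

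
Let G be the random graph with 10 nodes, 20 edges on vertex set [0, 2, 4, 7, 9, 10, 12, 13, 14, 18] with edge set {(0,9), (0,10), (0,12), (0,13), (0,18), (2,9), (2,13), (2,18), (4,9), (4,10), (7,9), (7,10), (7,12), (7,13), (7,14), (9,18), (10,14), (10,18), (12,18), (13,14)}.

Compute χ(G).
χ(G) = 3

Clique number ω(G) = 3 (lower bound: χ ≥ ω).
The clique on [0, 9, 18] has size 3, forcing χ ≥ 3, and the coloring below uses 3 colors, so χ(G) = 3.
A valid 3-coloring: color 1: [4, 14, 18]; color 2: [9, 10, 12, 13]; color 3: [0, 2, 7].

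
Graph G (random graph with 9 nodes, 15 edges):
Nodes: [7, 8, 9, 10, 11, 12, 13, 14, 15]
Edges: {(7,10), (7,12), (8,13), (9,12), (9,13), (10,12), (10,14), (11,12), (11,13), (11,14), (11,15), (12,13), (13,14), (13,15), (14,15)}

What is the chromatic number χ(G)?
χ(G) = 4

Clique number ω(G) = 4 (lower bound: χ ≥ ω).
The clique on [11, 13, 14, 15] has size 4, forcing χ ≥ 4, and the coloring below uses 4 colors, so χ(G) = 4.
A valid 4-coloring: color 1: [10, 13]; color 2: [8, 12, 14]; color 3: [7, 9, 11]; color 4: [15].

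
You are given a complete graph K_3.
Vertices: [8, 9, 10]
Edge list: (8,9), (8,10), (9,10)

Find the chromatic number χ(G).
Clique number ω(G) = 3 (lower bound: χ ≥ ω).
The clique on [8, 9, 10] has size 3, forcing χ ≥ 3, and the coloring below uses 3 colors, so χ(G) = 3.
A valid 3-coloring: color 1: [10]; color 2: [8]; color 3: [9].

χ(G) = 3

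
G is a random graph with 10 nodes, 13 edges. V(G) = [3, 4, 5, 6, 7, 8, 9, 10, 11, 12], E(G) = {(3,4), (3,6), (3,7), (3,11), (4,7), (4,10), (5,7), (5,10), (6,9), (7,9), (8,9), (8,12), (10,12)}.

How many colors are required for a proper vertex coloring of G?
χ(G) = 3

Clique number ω(G) = 3 (lower bound: χ ≥ ω).
The clique on [3, 4, 7] has size 3, forcing χ ≥ 3, and the coloring below uses 3 colors, so χ(G) = 3.
A valid 3-coloring: color 1: [3, 9, 10]; color 2: [6, 7, 11, 12]; color 3: [4, 5, 8].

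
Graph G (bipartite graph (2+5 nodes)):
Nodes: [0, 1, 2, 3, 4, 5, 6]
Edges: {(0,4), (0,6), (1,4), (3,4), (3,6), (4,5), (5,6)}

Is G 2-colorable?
Yes, G is 2-colorable

A valid 2-coloring: color 1: [2, 4, 6]; color 2: [0, 1, 3, 5].
(χ(G) = 2 ≤ 2.)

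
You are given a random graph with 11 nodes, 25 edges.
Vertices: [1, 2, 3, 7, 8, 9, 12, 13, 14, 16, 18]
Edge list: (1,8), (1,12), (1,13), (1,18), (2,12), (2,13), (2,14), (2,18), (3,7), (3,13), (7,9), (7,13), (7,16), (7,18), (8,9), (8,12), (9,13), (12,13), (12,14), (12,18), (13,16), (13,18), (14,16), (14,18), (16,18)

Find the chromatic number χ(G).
χ(G) = 4

Clique number ω(G) = 4 (lower bound: χ ≥ ω).
The clique on [7, 13, 16, 18] has size 4, forcing χ ≥ 4, and the coloring below uses 4 colors, so χ(G) = 4.
A valid 4-coloring: color 1: [8, 13, 14]; color 2: [3, 9, 18]; color 3: [7, 12]; color 4: [1, 2, 16].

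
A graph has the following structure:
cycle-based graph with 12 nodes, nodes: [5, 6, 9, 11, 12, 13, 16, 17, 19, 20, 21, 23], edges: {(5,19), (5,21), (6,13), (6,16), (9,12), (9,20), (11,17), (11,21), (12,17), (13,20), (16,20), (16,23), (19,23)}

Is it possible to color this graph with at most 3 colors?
A valid 3-coloring: color 1: [9, 13, 16, 17, 19, 21]; color 2: [5, 6, 11, 12, 20, 23].
(χ(G) = 2 ≤ 3.)

Yes, G is 3-colorable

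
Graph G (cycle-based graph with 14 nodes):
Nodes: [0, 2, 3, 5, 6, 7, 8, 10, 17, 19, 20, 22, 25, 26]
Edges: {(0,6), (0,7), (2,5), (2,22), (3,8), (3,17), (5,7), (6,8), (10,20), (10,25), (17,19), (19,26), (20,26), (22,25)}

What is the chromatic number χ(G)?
Clique number ω(G) = 2 (lower bound: χ ≥ ω).
The graph is bipartite (no odd cycle), so 2 colors suffice: χ(G) = 2.
A valid 2-coloring: color 1: [0, 5, 8, 10, 17, 22, 26]; color 2: [2, 3, 6, 7, 19, 20, 25].

χ(G) = 2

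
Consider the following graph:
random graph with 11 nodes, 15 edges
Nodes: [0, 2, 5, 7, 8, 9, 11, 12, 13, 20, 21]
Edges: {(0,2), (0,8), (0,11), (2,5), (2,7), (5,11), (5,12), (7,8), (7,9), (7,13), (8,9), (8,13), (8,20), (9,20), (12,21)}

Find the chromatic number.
χ(G) = 3

Clique number ω(G) = 3 (lower bound: χ ≥ ω).
The clique on [8, 9, 20] has size 3, forcing χ ≥ 3, and the coloring below uses 3 colors, so χ(G) = 3.
A valid 3-coloring: color 1: [2, 8, 11, 12]; color 2: [0, 5, 7, 20, 21]; color 3: [9, 13].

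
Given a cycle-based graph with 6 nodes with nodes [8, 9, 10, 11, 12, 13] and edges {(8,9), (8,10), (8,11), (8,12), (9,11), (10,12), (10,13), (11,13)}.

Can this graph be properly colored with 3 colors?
Yes, G is 3-colorable

A valid 3-coloring: color 1: [8, 13]; color 2: [10, 11]; color 3: [9, 12].
(χ(G) = 3 ≤ 3.)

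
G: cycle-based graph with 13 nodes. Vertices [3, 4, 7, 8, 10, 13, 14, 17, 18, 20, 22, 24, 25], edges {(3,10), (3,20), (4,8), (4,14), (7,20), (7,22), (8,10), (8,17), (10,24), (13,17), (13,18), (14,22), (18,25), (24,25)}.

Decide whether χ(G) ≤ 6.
Yes, G is 6-colorable

A valid 6-coloring: color 1: [3, 7, 8, 13, 14, 24]; color 2: [4, 10, 17, 18, 20, 22]; color 3: [25].
(χ(G) = 3 ≤ 6.)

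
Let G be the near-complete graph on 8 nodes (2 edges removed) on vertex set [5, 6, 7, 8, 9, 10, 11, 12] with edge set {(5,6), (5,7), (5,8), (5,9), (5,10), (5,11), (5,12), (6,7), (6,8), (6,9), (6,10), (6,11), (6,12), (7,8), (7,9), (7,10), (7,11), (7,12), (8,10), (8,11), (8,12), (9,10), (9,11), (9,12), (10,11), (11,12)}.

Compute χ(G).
χ(G) = 6

Clique number ω(G) = 6 (lower bound: χ ≥ ω).
The clique on [5, 6, 7, 8, 10, 11] has size 6, forcing χ ≥ 6, and the coloring below uses 6 colors, so χ(G) = 6.
A valid 6-coloring: color 1: [7]; color 2: [5]; color 3: [11]; color 4: [6]; color 5: [10, 12]; color 6: [8, 9].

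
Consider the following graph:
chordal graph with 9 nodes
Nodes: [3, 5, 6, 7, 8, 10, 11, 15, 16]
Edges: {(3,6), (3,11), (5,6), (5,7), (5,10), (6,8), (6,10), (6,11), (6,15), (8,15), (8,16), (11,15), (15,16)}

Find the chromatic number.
χ(G) = 3

Clique number ω(G) = 3 (lower bound: χ ≥ ω).
The clique on [8, 15, 16] has size 3, forcing χ ≥ 3, and the coloring below uses 3 colors, so χ(G) = 3.
A valid 3-coloring: color 1: [6, 7, 16]; color 2: [3, 5, 15]; color 3: [8, 10, 11].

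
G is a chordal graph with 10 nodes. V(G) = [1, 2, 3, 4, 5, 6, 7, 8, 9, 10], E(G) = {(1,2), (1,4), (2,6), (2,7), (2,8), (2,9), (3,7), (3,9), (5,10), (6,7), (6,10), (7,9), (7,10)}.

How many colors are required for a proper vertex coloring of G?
χ(G) = 3

Clique number ω(G) = 3 (lower bound: χ ≥ ω).
The clique on [2, 7, 9] has size 3, forcing χ ≥ 3, and the coloring below uses 3 colors, so χ(G) = 3.
A valid 3-coloring: color 1: [1, 5, 7, 8]; color 2: [2, 3, 4, 10]; color 3: [6, 9].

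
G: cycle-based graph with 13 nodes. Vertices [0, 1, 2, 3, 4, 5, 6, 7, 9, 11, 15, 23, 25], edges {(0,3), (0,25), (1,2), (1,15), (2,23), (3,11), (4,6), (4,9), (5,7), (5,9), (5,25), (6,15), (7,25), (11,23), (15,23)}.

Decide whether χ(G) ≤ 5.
A valid 5-coloring: color 1: [0, 2, 4, 5, 11, 15]; color 2: [1, 3, 6, 9, 23, 25]; color 3: [7].
(χ(G) = 3 ≤ 5.)

Yes, G is 5-colorable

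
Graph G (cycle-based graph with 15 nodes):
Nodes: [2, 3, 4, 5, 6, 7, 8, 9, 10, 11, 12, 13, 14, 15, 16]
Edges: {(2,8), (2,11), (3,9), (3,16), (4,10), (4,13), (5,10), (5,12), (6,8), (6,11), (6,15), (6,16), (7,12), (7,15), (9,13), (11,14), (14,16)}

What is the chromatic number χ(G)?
χ(G) = 3

Clique number ω(G) = 2 (lower bound: χ ≥ ω).
Odd cycle [5, 12, 7, 15, 6, 16, 3, 9, 13, 4, 10] needs 3 colors (χ ≥ 3).
The coloring below uses 3 colors, so χ(G) = 3.
A valid 3-coloring: color 1: [2, 3, 4, 5, 6, 7, 14]; color 2: [8, 9, 10, 11, 12, 15, 16]; color 3: [13].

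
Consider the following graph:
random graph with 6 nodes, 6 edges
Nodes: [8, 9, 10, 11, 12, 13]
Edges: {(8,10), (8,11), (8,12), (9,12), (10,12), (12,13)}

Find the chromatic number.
Clique number ω(G) = 3 (lower bound: χ ≥ ω).
The clique on [8, 10, 12] has size 3, forcing χ ≥ 3, and the coloring below uses 3 colors, so χ(G) = 3.
A valid 3-coloring: color 1: [11, 12]; color 2: [8, 9, 13]; color 3: [10].

χ(G) = 3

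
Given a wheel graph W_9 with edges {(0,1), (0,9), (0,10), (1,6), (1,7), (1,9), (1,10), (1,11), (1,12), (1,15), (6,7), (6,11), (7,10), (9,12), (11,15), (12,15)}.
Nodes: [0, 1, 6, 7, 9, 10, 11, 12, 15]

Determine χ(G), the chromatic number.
χ(G) = 3

Clique number ω(G) = 3 (lower bound: χ ≥ ω).
The clique on [0, 1, 9] has size 3, forcing χ ≥ 3, and the coloring below uses 3 colors, so χ(G) = 3.
A valid 3-coloring: color 1: [1]; color 2: [0, 7, 11, 12]; color 3: [6, 9, 10, 15].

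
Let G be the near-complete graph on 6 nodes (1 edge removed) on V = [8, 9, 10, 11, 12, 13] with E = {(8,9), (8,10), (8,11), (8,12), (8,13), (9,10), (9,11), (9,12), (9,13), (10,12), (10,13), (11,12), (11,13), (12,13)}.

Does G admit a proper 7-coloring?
Yes, G is 7-colorable

A valid 7-coloring: color 1: [12]; color 2: [9]; color 3: [13]; color 4: [8]; color 5: [10, 11].
(χ(G) = 5 ≤ 7.)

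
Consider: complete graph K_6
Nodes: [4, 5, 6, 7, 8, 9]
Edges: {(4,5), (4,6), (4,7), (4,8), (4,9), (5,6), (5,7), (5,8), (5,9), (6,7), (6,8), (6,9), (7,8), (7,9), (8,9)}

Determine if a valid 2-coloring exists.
The clique on vertices [4, 5, 6, 7, 8, 9] has size 6 > 2, so it alone needs 6 colors.

No, G is not 2-colorable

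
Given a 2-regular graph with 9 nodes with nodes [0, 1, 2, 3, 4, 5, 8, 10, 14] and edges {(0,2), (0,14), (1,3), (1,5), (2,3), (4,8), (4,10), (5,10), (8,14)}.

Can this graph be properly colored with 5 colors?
A valid 5-coloring: color 1: [0, 3, 8, 10]; color 2: [1, 2, 4, 14]; color 3: [5].
(χ(G) = 3 ≤ 5.)

Yes, G is 5-colorable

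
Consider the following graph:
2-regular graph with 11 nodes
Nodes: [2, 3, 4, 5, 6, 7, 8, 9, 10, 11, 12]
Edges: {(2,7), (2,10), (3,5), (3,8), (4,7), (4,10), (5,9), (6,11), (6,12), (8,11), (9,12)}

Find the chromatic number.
χ(G) = 3

Clique number ω(G) = 2 (lower bound: χ ≥ ω).
Odd cycle [11, 6, 12, 9, 5, 3, 8] needs 3 colors (χ ≥ 3).
The coloring below uses 3 colors, so χ(G) = 3.
A valid 3-coloring: color 1: [3, 7, 10, 11, 12]; color 2: [2, 4, 5, 6, 8]; color 3: [9].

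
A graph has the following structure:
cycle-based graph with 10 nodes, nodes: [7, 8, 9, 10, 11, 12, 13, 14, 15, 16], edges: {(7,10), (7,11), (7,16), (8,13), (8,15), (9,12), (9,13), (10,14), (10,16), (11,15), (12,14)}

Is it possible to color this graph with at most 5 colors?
Yes, G is 5-colorable

A valid 5-coloring: color 1: [7, 13, 14, 15]; color 2: [8, 10, 11, 12]; color 3: [9, 16].
(χ(G) = 3 ≤ 5.)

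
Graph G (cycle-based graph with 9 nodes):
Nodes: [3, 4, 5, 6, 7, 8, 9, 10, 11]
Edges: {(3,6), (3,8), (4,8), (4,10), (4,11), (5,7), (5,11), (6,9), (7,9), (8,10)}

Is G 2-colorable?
No, G is not 2-colorable

The clique on vertices [4, 8, 10] has size 3 > 2, so it alone needs 3 colors.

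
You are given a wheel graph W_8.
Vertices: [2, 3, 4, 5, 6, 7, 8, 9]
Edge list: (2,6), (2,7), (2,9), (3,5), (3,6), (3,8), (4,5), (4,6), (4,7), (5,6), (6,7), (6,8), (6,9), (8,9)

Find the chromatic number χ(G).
Clique number ω(G) = 3 (lower bound: χ ≥ ω).
Odd cycle [3, 8, 9, 2, 7, 4, 5] needs 3 colors (χ ≥ 3).
Vertex 6 is adjacent to every vertex of [2, 3, 4, 5, 7, 8, 9], which already need 3 colors among themselves, so 6 needs a new color (χ ≥ 4).
The coloring below uses 4 colors, so χ(G) = 4.
A valid 4-coloring: color 1: [6]; color 2: [3, 4, 9]; color 3: [2, 5, 8]; color 4: [7].

χ(G) = 4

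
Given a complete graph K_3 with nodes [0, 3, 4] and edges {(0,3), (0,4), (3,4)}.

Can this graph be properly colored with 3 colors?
A valid 3-coloring: color 1: [3]; color 2: [0]; color 3: [4].
(χ(G) = 3 ≤ 3.)

Yes, G is 3-colorable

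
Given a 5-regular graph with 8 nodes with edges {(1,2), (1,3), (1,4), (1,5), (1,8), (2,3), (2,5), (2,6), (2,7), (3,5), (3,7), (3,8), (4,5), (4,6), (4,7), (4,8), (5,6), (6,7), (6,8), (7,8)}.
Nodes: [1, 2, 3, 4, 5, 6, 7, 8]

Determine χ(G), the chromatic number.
Clique number ω(G) = 4 (lower bound: χ ≥ ω).
The clique on [1, 2, 3, 5] has size 4, forcing χ ≥ 4, and the coloring below uses 4 colors, so χ(G) = 4.
A valid 4-coloring: color 1: [2, 8]; color 2: [1, 6]; color 3: [5, 7]; color 4: [3, 4].

χ(G) = 4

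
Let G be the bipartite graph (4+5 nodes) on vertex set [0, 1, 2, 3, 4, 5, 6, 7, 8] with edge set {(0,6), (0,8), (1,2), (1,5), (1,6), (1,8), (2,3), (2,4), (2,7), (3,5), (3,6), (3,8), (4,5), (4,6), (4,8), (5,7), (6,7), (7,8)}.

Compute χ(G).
χ(G) = 2

Clique number ω(G) = 2 (lower bound: χ ≥ ω).
The graph is bipartite (no odd cycle), so 2 colors suffice: χ(G) = 2.
A valid 2-coloring: color 1: [2, 5, 6, 8]; color 2: [0, 1, 3, 4, 7].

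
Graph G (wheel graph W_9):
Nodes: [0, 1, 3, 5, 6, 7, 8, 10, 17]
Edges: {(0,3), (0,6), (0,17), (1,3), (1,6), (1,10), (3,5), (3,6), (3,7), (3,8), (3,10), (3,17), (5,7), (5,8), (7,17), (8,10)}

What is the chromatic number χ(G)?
Clique number ω(G) = 3 (lower bound: χ ≥ ω).
The clique on [0, 3, 17] has size 3, forcing χ ≥ 3, and the coloring below uses 3 colors, so χ(G) = 3.
A valid 3-coloring: color 1: [3]; color 2: [5, 6, 10, 17]; color 3: [0, 1, 7, 8].

χ(G) = 3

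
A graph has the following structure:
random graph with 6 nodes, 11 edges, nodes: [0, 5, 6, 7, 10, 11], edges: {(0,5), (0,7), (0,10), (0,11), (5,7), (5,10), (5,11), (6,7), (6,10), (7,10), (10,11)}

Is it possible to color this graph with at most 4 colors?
A valid 4-coloring: color 1: [10]; color 2: [5, 6]; color 3: [7, 11]; color 4: [0].
(χ(G) = 4 ≤ 4.)

Yes, G is 4-colorable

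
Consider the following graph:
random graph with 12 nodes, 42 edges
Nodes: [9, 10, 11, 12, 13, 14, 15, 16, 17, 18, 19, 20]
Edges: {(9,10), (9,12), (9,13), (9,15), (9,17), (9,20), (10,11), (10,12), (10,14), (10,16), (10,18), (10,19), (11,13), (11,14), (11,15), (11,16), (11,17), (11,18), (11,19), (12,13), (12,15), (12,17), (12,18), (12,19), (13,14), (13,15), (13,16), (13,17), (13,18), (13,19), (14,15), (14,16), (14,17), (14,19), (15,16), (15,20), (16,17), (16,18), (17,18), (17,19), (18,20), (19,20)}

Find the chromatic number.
χ(G) = 5

Clique number ω(G) = 5 (lower bound: χ ≥ ω).
The clique on [11, 13, 16, 17, 18] has size 5, forcing χ ≥ 5, and the coloring below uses 5 colors, so χ(G) = 5.
A valid 5-coloring: color 1: [10, 13, 20]; color 2: [11, 12]; color 3: [15, 17]; color 4: [9, 16, 19]; color 5: [14, 18].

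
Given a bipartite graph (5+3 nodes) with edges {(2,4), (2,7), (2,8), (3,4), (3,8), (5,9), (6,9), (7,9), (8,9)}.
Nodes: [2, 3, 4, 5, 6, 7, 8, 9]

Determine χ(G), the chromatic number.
χ(G) = 2

Clique number ω(G) = 2 (lower bound: χ ≥ ω).
The graph is bipartite (no odd cycle), so 2 colors suffice: χ(G) = 2.
A valid 2-coloring: color 1: [2, 3, 9]; color 2: [4, 5, 6, 7, 8].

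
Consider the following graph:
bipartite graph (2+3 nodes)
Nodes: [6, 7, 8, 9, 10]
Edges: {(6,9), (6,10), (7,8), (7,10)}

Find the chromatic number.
Clique number ω(G) = 2 (lower bound: χ ≥ ω).
The graph is bipartite (no odd cycle), so 2 colors suffice: χ(G) = 2.
A valid 2-coloring: color 1: [6, 7]; color 2: [8, 9, 10].

χ(G) = 2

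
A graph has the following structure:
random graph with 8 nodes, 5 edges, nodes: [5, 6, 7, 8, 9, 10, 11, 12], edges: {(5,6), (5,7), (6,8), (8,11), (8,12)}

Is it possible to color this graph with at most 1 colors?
No, G is not 1-colorable

Edge (5,6) forces its endpoints to differ, so 1 color is not enough.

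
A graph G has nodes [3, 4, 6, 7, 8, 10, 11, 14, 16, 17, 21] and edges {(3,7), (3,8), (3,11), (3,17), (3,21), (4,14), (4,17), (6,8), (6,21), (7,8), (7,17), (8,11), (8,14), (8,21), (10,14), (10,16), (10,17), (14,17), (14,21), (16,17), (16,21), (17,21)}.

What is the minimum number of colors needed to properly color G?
Clique number ω(G) = 3 (lower bound: χ ≥ ω).
The clique on [3, 8, 11] has size 3, forcing χ ≥ 3, and the coloring below uses 3 colors, so χ(G) = 3.
A valid 3-coloring: color 1: [8, 17]; color 2: [4, 7, 10, 11, 21]; color 3: [3, 6, 14, 16].

χ(G) = 3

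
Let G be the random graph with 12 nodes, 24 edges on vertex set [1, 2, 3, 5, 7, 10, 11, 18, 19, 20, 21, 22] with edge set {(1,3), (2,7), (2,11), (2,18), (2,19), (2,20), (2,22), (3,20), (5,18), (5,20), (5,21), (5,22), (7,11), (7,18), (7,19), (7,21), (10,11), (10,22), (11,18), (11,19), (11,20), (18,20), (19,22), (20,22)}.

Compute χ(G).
Clique number ω(G) = 4 (lower bound: χ ≥ ω).
The clique on [2, 11, 18, 20] has size 4, forcing χ ≥ 4, and the coloring below uses 4 colors, so χ(G) = 4.
A valid 4-coloring: color 1: [3, 11, 21, 22]; color 2: [1, 7, 10, 20]; color 3: [2, 5]; color 4: [18, 19].

χ(G) = 4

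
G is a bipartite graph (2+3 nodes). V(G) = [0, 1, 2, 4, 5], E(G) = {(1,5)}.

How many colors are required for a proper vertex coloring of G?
Clique number ω(G) = 2 (lower bound: χ ≥ ω).
The graph is bipartite (no odd cycle), so 2 colors suffice: χ(G) = 2.
A valid 2-coloring: color 1: [0, 2, 4, 5]; color 2: [1].

χ(G) = 2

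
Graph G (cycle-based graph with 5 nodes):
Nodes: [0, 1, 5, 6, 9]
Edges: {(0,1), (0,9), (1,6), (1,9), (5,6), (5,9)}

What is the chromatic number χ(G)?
Clique number ω(G) = 3 (lower bound: χ ≥ ω).
The clique on [0, 1, 9] has size 3, forcing χ ≥ 3, and the coloring below uses 3 colors, so χ(G) = 3.
A valid 3-coloring: color 1: [6, 9]; color 2: [1, 5]; color 3: [0].

χ(G) = 3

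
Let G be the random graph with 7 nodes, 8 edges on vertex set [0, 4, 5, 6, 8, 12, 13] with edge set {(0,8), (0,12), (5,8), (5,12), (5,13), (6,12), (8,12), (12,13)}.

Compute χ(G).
Clique number ω(G) = 3 (lower bound: χ ≥ ω).
The clique on [0, 8, 12] has size 3, forcing χ ≥ 3, and the coloring below uses 3 colors, so χ(G) = 3.
A valid 3-coloring: color 1: [4, 12]; color 2: [6, 8, 13]; color 3: [0, 5].

χ(G) = 3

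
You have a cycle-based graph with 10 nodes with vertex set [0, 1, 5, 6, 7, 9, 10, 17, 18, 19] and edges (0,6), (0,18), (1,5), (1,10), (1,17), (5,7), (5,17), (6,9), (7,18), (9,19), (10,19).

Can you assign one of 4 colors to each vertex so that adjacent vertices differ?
A valid 4-coloring: color 1: [5, 6, 18, 19]; color 2: [0, 1, 7, 9]; color 3: [10, 17].
(χ(G) = 3 ≤ 4.)

Yes, G is 4-colorable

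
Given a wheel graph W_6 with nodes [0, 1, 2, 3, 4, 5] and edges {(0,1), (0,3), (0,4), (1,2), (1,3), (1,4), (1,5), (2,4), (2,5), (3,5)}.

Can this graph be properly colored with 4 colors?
Yes, G is 4-colorable

A valid 4-coloring: color 1: [1]; color 2: [3, 4]; color 3: [0, 5]; color 4: [2].
(χ(G) = 4 ≤ 4.)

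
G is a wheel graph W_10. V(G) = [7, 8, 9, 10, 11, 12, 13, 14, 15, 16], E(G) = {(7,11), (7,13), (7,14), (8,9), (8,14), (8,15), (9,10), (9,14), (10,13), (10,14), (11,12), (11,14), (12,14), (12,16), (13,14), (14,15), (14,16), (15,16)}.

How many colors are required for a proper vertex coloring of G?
Clique number ω(G) = 3 (lower bound: χ ≥ ω).
Odd cycle [11, 7, 13, 10, 9, 8, 15, 16, 12] needs 3 colors (χ ≥ 3).
Vertex 14 is adjacent to every vertex of [7, 8, 9, 10, 11, 12, 13, 15, 16], which already need 3 colors among themselves, so 14 needs a new color (χ ≥ 4).
The coloring below uses 4 colors, so χ(G) = 4.
A valid 4-coloring: color 1: [14]; color 2: [9, 11, 13, 16]; color 3: [7, 8, 10, 12]; color 4: [15].

χ(G) = 4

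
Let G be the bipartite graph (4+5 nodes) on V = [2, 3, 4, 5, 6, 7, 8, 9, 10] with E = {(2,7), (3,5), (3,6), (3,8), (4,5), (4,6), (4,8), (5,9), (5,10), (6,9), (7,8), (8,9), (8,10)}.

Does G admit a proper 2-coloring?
A valid 2-coloring: color 1: [2, 5, 6, 8]; color 2: [3, 4, 7, 9, 10].
(χ(G) = 2 ≤ 2.)

Yes, G is 2-colorable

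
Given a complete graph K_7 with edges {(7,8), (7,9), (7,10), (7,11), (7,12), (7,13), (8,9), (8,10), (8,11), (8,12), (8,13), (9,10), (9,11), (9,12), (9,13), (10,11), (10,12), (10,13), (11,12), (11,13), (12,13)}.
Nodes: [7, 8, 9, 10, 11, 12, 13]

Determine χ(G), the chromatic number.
χ(G) = 7

Clique number ω(G) = 7 (lower bound: χ ≥ ω).
The clique on [7, 8, 9, 10, 11, 12, 13] has size 7, forcing χ ≥ 7, and the coloring below uses 7 colors, so χ(G) = 7.
A valid 7-coloring: color 1: [12]; color 2: [11]; color 3: [13]; color 4: [10]; color 5: [7]; color 6: [8]; color 7: [9].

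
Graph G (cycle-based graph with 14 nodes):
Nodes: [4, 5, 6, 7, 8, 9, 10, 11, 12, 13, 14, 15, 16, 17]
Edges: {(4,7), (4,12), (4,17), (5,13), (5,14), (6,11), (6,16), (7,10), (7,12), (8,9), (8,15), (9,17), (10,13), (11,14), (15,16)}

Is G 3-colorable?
Yes, G is 3-colorable

A valid 3-coloring: color 1: [6, 7, 9, 13, 14, 15]; color 2: [4, 5, 8, 10, 11, 16]; color 3: [12, 17].
(χ(G) = 3 ≤ 3.)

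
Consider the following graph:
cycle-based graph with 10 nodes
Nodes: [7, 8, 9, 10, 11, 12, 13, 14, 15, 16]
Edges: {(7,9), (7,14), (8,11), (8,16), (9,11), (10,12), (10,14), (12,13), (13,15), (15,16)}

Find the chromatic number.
Clique number ω(G) = 2 (lower bound: χ ≥ ω).
The graph is bipartite (no odd cycle), so 2 colors suffice: χ(G) = 2.
A valid 2-coloring: color 1: [7, 10, 11, 13, 16]; color 2: [8, 9, 12, 14, 15].

χ(G) = 2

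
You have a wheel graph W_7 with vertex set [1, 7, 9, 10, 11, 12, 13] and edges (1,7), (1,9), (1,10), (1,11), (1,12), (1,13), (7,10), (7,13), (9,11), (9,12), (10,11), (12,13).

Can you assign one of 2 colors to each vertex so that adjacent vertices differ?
The clique on vertices [1, 9, 11] has size 3 > 2, so it alone needs 3 colors.

No, G is not 2-colorable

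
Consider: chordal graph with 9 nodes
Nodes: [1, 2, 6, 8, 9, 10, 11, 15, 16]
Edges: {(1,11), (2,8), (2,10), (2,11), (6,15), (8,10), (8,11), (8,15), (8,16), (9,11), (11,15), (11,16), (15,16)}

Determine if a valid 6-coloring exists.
A valid 6-coloring: color 1: [6, 10, 11]; color 2: [1, 8, 9]; color 3: [2, 15]; color 4: [16].
(χ(G) = 4 ≤ 6.)

Yes, G is 6-colorable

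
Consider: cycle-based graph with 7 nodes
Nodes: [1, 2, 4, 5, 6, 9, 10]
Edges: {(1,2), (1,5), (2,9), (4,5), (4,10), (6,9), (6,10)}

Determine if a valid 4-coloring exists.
A valid 4-coloring: color 1: [1, 4, 9]; color 2: [2, 5, 10]; color 3: [6].
(χ(G) = 3 ≤ 4.)

Yes, G is 4-colorable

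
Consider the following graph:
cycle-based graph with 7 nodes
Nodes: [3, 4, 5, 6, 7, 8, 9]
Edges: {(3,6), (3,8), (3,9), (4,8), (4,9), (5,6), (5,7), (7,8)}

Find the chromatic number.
Clique number ω(G) = 2 (lower bound: χ ≥ ω).
Odd cycle [3, 6, 5, 7, 8] needs 3 colors (χ ≥ 3).
The coloring below uses 3 colors, so χ(G) = 3.
A valid 3-coloring: color 1: [6, 8, 9]; color 2: [3, 4, 7]; color 3: [5].

χ(G) = 3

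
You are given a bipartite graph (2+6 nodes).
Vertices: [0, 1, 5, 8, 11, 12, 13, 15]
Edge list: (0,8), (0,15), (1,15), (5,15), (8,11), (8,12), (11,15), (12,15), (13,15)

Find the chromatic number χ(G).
χ(G) = 2

Clique number ω(G) = 2 (lower bound: χ ≥ ω).
The graph is bipartite (no odd cycle), so 2 colors suffice: χ(G) = 2.
A valid 2-coloring: color 1: [8, 15]; color 2: [0, 1, 5, 11, 12, 13].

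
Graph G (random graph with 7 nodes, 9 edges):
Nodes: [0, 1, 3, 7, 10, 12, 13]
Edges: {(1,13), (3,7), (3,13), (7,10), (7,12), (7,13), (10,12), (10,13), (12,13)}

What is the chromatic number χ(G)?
Clique number ω(G) = 4 (lower bound: χ ≥ ω).
The clique on [7, 10, 12, 13] has size 4, forcing χ ≥ 4, and the coloring below uses 4 colors, so χ(G) = 4.
A valid 4-coloring: color 1: [0, 13]; color 2: [1, 7]; color 3: [3, 10]; color 4: [12].

χ(G) = 4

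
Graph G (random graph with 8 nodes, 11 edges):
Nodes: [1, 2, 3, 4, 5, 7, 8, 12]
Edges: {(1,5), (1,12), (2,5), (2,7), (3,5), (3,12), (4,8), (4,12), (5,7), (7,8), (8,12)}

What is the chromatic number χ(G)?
χ(G) = 3

Clique number ω(G) = 3 (lower bound: χ ≥ ω).
The clique on [4, 8, 12] has size 3, forcing χ ≥ 3, and the coloring below uses 3 colors, so χ(G) = 3.
A valid 3-coloring: color 1: [5, 8]; color 2: [7, 12]; color 3: [1, 2, 3, 4].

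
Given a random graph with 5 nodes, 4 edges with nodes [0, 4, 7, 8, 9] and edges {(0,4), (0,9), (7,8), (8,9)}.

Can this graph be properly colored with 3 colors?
Yes, G is 3-colorable

A valid 3-coloring: color 1: [0, 8]; color 2: [4, 7, 9].
(χ(G) = 2 ≤ 3.)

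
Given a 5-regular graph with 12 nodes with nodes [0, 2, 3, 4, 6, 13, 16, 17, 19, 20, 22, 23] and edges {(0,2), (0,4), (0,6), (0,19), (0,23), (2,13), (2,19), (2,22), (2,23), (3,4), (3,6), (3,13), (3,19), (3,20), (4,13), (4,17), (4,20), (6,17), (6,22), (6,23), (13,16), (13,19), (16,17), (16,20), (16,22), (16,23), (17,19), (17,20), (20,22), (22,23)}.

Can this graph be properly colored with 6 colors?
A valid 6-coloring: color 1: [2, 4, 6, 16]; color 2: [0, 3, 17, 22]; color 3: [19, 20, 23]; color 4: [13].
(χ(G) = 4 ≤ 6.)

Yes, G is 6-colorable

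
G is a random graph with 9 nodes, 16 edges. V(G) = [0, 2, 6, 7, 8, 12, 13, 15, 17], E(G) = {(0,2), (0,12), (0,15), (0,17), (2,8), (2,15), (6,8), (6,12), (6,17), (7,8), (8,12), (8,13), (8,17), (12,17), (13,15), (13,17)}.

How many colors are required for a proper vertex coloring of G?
Clique number ω(G) = 4 (lower bound: χ ≥ ω).
The clique on [6, 8, 12, 17] has size 4, forcing χ ≥ 4, and the coloring below uses 4 colors, so χ(G) = 4.
A valid 4-coloring: color 1: [0, 8]; color 2: [7, 15, 17]; color 3: [2, 12, 13]; color 4: [6].

χ(G) = 4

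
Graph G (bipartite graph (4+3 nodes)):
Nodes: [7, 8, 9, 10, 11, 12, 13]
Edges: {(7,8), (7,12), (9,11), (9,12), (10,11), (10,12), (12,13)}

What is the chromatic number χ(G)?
Clique number ω(G) = 2 (lower bound: χ ≥ ω).
The graph is bipartite (no odd cycle), so 2 colors suffice: χ(G) = 2.
A valid 2-coloring: color 1: [8, 11, 12]; color 2: [7, 9, 10, 13].

χ(G) = 2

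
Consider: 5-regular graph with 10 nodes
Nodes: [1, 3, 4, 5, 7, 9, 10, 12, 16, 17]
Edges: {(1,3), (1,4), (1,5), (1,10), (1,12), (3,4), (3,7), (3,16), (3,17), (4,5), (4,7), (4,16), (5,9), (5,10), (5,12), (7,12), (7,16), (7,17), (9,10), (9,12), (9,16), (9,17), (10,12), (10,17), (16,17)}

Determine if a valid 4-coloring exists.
A valid 4-coloring: color 1: [3, 10]; color 2: [5, 16]; color 3: [4, 12, 17]; color 4: [1, 7, 9].
(χ(G) = 4 ≤ 4.)

Yes, G is 4-colorable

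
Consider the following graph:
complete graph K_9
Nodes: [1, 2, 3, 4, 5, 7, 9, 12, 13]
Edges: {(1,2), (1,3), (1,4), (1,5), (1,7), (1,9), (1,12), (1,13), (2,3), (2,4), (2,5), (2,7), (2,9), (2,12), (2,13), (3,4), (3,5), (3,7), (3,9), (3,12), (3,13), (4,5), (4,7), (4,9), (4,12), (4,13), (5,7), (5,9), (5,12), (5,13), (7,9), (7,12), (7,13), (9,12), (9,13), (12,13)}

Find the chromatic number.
χ(G) = 9

Clique number ω(G) = 9 (lower bound: χ ≥ ω).
The clique on [1, 2, 3, 4, 5, 7, 9, 12, 13] has size 9, forcing χ ≥ 9, and the coloring below uses 9 colors, so χ(G) = 9.
A valid 9-coloring: color 1: [13]; color 2: [4]; color 3: [5]; color 4: [9]; color 5: [2]; color 6: [3]; color 7: [1]; color 8: [12]; color 9: [7].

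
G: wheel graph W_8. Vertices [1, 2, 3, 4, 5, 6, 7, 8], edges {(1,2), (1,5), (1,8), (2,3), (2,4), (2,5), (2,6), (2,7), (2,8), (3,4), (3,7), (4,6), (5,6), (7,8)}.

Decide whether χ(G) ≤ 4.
A valid 4-coloring: color 1: [2]; color 2: [3, 6, 8]; color 3: [4, 5, 7]; color 4: [1].
(χ(G) = 4 ≤ 4.)

Yes, G is 4-colorable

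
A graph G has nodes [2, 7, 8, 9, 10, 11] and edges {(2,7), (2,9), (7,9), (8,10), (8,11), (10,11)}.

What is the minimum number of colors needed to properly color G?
χ(G) = 3

Clique number ω(G) = 3 (lower bound: χ ≥ ω).
The clique on [8, 10, 11] has size 3, forcing χ ≥ 3, and the coloring below uses 3 colors, so χ(G) = 3.
A valid 3-coloring: color 1: [2, 10]; color 2: [9, 11]; color 3: [7, 8].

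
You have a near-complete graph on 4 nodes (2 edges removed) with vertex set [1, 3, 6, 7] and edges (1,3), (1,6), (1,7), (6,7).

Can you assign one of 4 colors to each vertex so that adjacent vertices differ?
A valid 4-coloring: color 1: [1]; color 2: [3, 6]; color 3: [7].
(χ(G) = 3 ≤ 4.)

Yes, G is 4-colorable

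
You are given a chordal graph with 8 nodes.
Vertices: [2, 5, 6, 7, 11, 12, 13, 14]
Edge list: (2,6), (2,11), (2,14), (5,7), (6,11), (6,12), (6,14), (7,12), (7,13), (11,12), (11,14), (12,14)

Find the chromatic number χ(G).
Clique number ω(G) = 4 (lower bound: χ ≥ ω).
The clique on [2, 6, 11, 14] has size 4, forcing χ ≥ 4, and the coloring below uses 4 colors, so χ(G) = 4.
A valid 4-coloring: color 1: [7, 14]; color 2: [5, 6, 13]; color 3: [11]; color 4: [2, 12].

χ(G) = 4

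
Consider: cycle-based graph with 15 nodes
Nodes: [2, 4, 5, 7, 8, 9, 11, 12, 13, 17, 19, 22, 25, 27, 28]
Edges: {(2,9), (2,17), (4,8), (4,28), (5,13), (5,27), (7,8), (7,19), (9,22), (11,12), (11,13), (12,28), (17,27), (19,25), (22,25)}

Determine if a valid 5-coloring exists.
A valid 5-coloring: color 1: [5, 8, 11, 17, 19, 22, 28]; color 2: [4, 7, 9, 12, 13, 25, 27]; color 3: [2].
(χ(G) = 3 ≤ 5.)

Yes, G is 5-colorable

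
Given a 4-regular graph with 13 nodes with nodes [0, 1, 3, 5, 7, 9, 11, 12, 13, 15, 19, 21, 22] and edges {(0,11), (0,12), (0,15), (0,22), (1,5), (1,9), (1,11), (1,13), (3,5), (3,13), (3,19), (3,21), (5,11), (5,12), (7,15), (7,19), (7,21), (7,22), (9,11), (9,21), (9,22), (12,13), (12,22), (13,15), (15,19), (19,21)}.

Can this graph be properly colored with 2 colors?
The clique on vertices [0, 12, 22] has size 3 > 2, so it alone needs 3 colors.

No, G is not 2-colorable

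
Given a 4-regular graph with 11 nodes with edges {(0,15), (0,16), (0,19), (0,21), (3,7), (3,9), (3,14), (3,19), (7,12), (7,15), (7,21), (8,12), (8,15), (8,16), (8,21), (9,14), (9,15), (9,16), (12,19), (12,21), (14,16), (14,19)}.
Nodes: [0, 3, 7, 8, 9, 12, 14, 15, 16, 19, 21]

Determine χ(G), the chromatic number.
χ(G) = 3

Clique number ω(G) = 3 (lower bound: χ ≥ ω).
The clique on [3, 9, 14] has size 3, forcing χ ≥ 3, and the coloring below uses 3 colors, so χ(G) = 3.
A valid 3-coloring: color 1: [0, 7, 8, 14]; color 2: [9, 19, 21]; color 3: [3, 12, 15, 16].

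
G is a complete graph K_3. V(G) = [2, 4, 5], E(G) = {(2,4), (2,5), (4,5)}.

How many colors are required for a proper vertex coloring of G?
χ(G) = 3

Clique number ω(G) = 3 (lower bound: χ ≥ ω).
The clique on [2, 4, 5] has size 3, forcing χ ≥ 3, and the coloring below uses 3 colors, so χ(G) = 3.
A valid 3-coloring: color 1: [5]; color 2: [4]; color 3: [2].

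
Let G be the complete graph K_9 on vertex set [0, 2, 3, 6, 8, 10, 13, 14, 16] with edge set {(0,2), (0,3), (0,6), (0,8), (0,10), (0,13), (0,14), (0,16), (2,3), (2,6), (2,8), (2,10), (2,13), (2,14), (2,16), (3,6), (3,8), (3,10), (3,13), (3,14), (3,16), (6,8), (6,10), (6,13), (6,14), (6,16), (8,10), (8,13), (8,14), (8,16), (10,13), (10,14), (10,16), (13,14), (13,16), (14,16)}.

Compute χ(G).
χ(G) = 9

Clique number ω(G) = 9 (lower bound: χ ≥ ω).
The clique on [0, 2, 3, 6, 8, 10, 13, 14, 16] has size 9, forcing χ ≥ 9, and the coloring below uses 9 colors, so χ(G) = 9.
A valid 9-coloring: color 1: [0]; color 2: [2]; color 3: [3]; color 4: [8]; color 5: [14]; color 6: [13]; color 7: [16]; color 8: [10]; color 9: [6].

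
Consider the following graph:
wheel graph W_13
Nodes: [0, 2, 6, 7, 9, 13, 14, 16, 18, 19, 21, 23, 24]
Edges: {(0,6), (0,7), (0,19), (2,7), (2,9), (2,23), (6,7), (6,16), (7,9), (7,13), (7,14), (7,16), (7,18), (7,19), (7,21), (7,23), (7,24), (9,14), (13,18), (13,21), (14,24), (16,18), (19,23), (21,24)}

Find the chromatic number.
χ(G) = 3

Clique number ω(G) = 3 (lower bound: χ ≥ ω).
The clique on [0, 7, 19] has size 3, forcing χ ≥ 3, and the coloring below uses 3 colors, so χ(G) = 3.
A valid 3-coloring: color 1: [7]; color 2: [0, 9, 13, 16, 23, 24]; color 3: [2, 6, 14, 18, 19, 21].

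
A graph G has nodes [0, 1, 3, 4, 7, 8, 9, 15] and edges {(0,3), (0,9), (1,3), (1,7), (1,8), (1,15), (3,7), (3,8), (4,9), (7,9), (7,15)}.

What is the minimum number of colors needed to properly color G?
Clique number ω(G) = 3 (lower bound: χ ≥ ω).
The clique on [1, 3, 8] has size 3, forcing χ ≥ 3, and the coloring below uses 3 colors, so χ(G) = 3.
A valid 3-coloring: color 1: [3, 9, 15]; color 2: [0, 1, 4]; color 3: [7, 8].

χ(G) = 3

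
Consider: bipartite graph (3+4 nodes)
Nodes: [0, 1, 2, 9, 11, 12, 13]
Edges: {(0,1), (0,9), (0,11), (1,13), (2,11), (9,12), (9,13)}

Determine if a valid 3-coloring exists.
A valid 3-coloring: color 1: [1, 9, 11]; color 2: [0, 2, 12, 13].
(χ(G) = 2 ≤ 3.)

Yes, G is 3-colorable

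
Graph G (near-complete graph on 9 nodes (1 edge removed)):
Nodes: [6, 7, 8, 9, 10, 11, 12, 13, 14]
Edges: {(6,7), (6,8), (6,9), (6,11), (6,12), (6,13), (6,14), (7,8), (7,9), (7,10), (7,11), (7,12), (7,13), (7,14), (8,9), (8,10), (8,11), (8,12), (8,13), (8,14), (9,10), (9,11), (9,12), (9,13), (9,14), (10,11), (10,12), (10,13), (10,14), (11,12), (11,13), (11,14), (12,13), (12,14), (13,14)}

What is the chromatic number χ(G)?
χ(G) = 8

Clique number ω(G) = 8 (lower bound: χ ≥ ω).
The clique on [7, 8, 9, 10, 11, 12, 13, 14] has size 8, forcing χ ≥ 8, and the coloring below uses 8 colors, so χ(G) = 8.
A valid 8-coloring: color 1: [14]; color 2: [9]; color 3: [11]; color 4: [8]; color 5: [12]; color 6: [13]; color 7: [7]; color 8: [6, 10].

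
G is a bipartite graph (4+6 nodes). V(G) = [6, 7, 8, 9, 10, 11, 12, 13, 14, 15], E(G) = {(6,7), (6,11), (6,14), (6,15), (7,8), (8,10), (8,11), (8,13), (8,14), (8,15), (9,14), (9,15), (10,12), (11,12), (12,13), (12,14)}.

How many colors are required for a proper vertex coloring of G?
χ(G) = 2

Clique number ω(G) = 2 (lower bound: χ ≥ ω).
The graph is bipartite (no odd cycle), so 2 colors suffice: χ(G) = 2.
A valid 2-coloring: color 1: [6, 8, 9, 12]; color 2: [7, 10, 11, 13, 14, 15].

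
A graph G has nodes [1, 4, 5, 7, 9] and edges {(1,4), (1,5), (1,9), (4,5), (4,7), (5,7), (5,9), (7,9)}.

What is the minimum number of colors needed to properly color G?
χ(G) = 3

Clique number ω(G) = 3 (lower bound: χ ≥ ω).
The clique on [1, 5, 9] has size 3, forcing χ ≥ 3, and the coloring below uses 3 colors, so χ(G) = 3.
A valid 3-coloring: color 1: [5]; color 2: [4, 9]; color 3: [1, 7].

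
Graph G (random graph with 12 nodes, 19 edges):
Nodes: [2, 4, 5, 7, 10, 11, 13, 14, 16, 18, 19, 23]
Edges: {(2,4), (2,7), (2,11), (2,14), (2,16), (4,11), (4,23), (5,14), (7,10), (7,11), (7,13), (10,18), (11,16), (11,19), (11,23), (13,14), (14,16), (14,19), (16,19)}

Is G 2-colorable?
No, G is not 2-colorable

The clique on vertices [2, 11, 16] has size 3 > 2, so it alone needs 3 colors.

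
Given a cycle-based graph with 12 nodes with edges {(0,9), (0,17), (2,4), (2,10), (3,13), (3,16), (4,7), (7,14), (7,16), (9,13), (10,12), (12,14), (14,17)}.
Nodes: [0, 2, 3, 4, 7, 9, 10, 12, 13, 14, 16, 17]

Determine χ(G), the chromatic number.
χ(G) = 2

Clique number ω(G) = 2 (lower bound: χ ≥ ω).
The graph is bipartite (no odd cycle), so 2 colors suffice: χ(G) = 2.
A valid 2-coloring: color 1: [2, 3, 7, 9, 12, 17]; color 2: [0, 4, 10, 13, 14, 16].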